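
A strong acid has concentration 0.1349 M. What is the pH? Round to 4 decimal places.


A strong acid dissociates completely, so [H+] equals the given concentration.
pH = -log10([H+]) = -log10(0.1349)
pH = 0.86998805, rounded to 4 dp:

0.8700


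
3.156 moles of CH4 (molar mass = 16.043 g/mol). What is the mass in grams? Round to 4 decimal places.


mass = n * M
mass = 3.156 * 16.043
mass = 50.631708 g, rounded to 4 dp:

50.6317 g


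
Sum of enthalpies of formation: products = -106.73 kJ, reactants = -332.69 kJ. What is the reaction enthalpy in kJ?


dH_rxn = sum(dH_f products) - sum(dH_f reactants)
dH_rxn = -106.73 - (-332.69)
dH_rxn = 225.96 kJ:

225.96 kJ


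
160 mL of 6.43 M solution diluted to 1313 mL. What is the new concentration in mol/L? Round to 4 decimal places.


Dilution: M1*V1 = M2*V2, solve for M2.
M2 = M1*V1 / V2
M2 = 6.43 * 160 / 1313
M2 = 1028.8 / 1313
M2 = 0.78354912 mol/L, rounded to 4 dp:

0.7835 mol/L


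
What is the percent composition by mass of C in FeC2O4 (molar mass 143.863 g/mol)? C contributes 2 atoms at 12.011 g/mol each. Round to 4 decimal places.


pct = 100 * (n_elem * M_elem) / M_total
mass_contribution = 2 * 12.011 = 24.022 g/mol
pct = 100 * 24.022 / 143.863
pct = 16.69783057 %, rounded to 4 dp:

16.6978 %


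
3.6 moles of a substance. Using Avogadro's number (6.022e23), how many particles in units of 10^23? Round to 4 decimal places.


N = n * NA, then divide by 1e23 for the requested units.
N / 1e23 = n * 6.022
N / 1e23 = 3.6 * 6.022
N / 1e23 = 21.6792, rounded to 4 dp:

21.6792


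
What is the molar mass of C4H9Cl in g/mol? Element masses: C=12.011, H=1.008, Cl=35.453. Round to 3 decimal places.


M = sum(count * atomic_mass) over atoms.
M = 4*12.011 + 9*1.008 + 1*35.453
M = 48.044 + 9.072 + 35.453
M = 92.569 g/mol, rounded to 3 dp:

92.569 g/mol


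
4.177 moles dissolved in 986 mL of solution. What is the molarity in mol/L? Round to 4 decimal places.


Convert volume to liters: V_L = V_mL / 1000.
V_L = 986 / 1000 = 0.986 L
M = n / V_L = 4.177 / 0.986
M = 4.23630832 mol/L, rounded to 4 dp:

4.2363 mol/L


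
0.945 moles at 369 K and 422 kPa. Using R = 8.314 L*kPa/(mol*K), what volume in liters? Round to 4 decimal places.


PV = nRT, solve for V = nRT / P.
nRT = 0.945 * 8.314 * 369 = 2899.1334
V = 2899.1334 / 422
V = 6.86998436 L, rounded to 4 dp:

6.8700 L


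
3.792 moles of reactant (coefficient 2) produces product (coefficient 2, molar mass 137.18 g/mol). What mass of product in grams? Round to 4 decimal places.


Use the coefficient ratio to convert reactant moles to product moles, then multiply by the product's molar mass.
moles_P = moles_R * (coeff_P / coeff_R) = 3.792 * (2/2) = 3.792
mass_P = moles_P * M_P = 3.792 * 137.18
mass_P = 520.18656 g, rounded to 4 dp:

520.1866 g


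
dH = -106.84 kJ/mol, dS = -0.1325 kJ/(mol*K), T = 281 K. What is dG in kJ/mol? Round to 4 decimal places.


Gibbs: dG = dH - T*dS (consistent units, dS already in kJ/(mol*K)).
T*dS = 281 * -0.1325 = -37.2325
dG = -106.84 - (-37.2325)
dG = -69.6075 kJ/mol, rounded to 4 dp:

-69.6075 kJ/mol


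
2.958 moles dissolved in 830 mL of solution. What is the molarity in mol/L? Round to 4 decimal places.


Convert volume to liters: V_L = V_mL / 1000.
V_L = 830 / 1000 = 0.83 L
M = n / V_L = 2.958 / 0.83
M = 3.56385542 mol/L, rounded to 4 dp:

3.5639 mol/L


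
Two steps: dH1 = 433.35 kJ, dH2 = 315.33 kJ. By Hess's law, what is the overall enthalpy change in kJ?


Hess's law: enthalpy is a state function, so add the step enthalpies.
dH_total = dH1 + dH2 = 433.35 + (315.33)
dH_total = 748.68 kJ:

748.68 kJ


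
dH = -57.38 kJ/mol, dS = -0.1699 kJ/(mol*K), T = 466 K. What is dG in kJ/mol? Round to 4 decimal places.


Gibbs: dG = dH - T*dS (consistent units, dS already in kJ/(mol*K)).
T*dS = 466 * -0.1699 = -79.1734
dG = -57.38 - (-79.1734)
dG = 21.7934 kJ/mol, rounded to 4 dp:

21.7934 kJ/mol


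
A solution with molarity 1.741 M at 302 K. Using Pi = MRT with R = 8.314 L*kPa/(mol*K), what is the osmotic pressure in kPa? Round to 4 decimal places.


Osmotic pressure (van't Hoff): Pi = M*R*T.
RT = 8.314 * 302 = 2510.828
Pi = 1.741 * 2510.828
Pi = 4371.351548 kPa, rounded to 4 dp:

4371.3515 kPa


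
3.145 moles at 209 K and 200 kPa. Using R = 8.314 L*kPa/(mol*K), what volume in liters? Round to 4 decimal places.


PV = nRT, solve for V = nRT / P.
nRT = 3.145 * 8.314 * 209 = 5464.8338
V = 5464.8338 / 200
V = 27.324169 L, rounded to 4 dp:

27.3242 L


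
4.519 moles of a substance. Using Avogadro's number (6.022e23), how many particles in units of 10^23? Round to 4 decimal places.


N = n * NA, then divide by 1e23 for the requested units.
N / 1e23 = n * 6.022
N / 1e23 = 4.519 * 6.022
N / 1e23 = 27.213418, rounded to 4 dp:

27.2134


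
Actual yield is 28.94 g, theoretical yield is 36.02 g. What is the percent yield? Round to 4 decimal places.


% yield = 100 * actual / theoretical
% yield = 100 * 28.94 / 36.02
% yield = 80.34425319 %, rounded to 4 dp:

80.3443 %


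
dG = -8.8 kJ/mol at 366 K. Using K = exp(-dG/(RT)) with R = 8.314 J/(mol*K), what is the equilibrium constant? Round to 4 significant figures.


dG is in kJ/mol; multiply by 1000 to match R in J/(mol*K).
RT = 8.314 * 366 = 3042.924 J/mol
exponent = -dG*1000 / (RT) = -(-8.8*1000) / 3042.924 = 2.89195524
K = exp(2.89195524)
K = 18.028525, rounded to 4 significant figures:

18.03


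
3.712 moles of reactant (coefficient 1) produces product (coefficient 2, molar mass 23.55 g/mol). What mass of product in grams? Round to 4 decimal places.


Use the coefficient ratio to convert reactant moles to product moles, then multiply by the product's molar mass.
moles_P = moles_R * (coeff_P / coeff_R) = 3.712 * (2/1) = 7.424
mass_P = moles_P * M_P = 7.424 * 23.55
mass_P = 174.8352 g, rounded to 4 dp:

174.8352 g


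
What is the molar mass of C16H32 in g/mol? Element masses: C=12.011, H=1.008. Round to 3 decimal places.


M = sum(count * atomic_mass) over atoms.
M = 16*12.011 + 32*1.008
M = 192.176 + 32.256
M = 224.432 g/mol, rounded to 3 dp:

224.432 g/mol


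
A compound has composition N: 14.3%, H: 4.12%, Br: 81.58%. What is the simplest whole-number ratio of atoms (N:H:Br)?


Assume 100 g of compound, divide each mass% by atomic mass to get moles, then normalize by the smallest to get a raw atom ratio.
Moles per 100 g: N: 14.3/14.007 = 1.0209, H: 4.12/1.008 = 4.0873, Br: 81.58/79.904 = 1.021
Raw ratio (divide by min = 1.0209): N: 1.0, H: 4.004, Br: 1.0
Multiply by 1 to clear fractions: N: 1.0 ~= 1, H: 4.004 ~= 4, Br: 1.0 ~= 1
Reduce by GCD to get the simplest whole-number ratio:

1:4:1


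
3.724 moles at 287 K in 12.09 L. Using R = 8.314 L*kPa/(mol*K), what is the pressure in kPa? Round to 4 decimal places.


PV = nRT, solve for P = nRT / V.
nRT = 3.724 * 8.314 * 287 = 8885.9034
P = 8885.9034 / 12.09
P = 734.97960298 kPa, rounded to 4 dp:

734.9796 kPa


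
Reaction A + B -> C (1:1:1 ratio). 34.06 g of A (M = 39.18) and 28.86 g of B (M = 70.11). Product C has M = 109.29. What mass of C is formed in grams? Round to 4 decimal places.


Find moles of each reactant; the smaller value is the limiting reagent in a 1:1:1 reaction, so moles_C equals moles of the limiter.
n_A = mass_A / M_A = 34.06 / 39.18 = 0.869321 mol
n_B = mass_B / M_B = 28.86 / 70.11 = 0.411639 mol
Limiting reagent: B (smaller), n_limiting = 0.411639 mol
mass_C = n_limiting * M_C = 0.411639 * 109.29
mass_C = 44.98802631 g, rounded to 4 dp:

44.9880 g


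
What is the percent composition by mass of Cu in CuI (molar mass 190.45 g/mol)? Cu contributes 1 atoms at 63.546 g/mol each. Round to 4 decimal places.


pct = 100 * (n_elem * M_elem) / M_total
mass_contribution = 1 * 63.546 = 63.546 g/mol
pct = 100 * 63.546 / 190.45
pct = 33.36623786 %, rounded to 4 dp:

33.3662 %


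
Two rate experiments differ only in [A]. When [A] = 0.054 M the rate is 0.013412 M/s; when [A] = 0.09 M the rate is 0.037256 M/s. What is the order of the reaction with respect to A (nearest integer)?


Rate is proportional to [A]^n, so rate2/rate1 = ([A]2/[A]1)^n. Take logs to solve for n.
rate2/rate1 = 0.037256 / 0.013412 = 2.7778
[A]2/[A]1 = 0.09 / 0.054 = 1.6667
n = ln(2.7778) / ln(1.6667) = 2.0
Nearest integer order:

2


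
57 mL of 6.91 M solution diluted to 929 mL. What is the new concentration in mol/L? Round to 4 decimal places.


Dilution: M1*V1 = M2*V2, solve for M2.
M2 = M1*V1 / V2
M2 = 6.91 * 57 / 929
M2 = 393.87 / 929
M2 = 0.42397201 mol/L, rounded to 4 dp:

0.4240 mol/L


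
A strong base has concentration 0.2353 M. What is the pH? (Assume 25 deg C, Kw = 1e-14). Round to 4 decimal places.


A strong base dissociates completely, so [OH-] equals the given concentration.
pOH = -log10([OH-]) = -log10(0.2353) = 0.628378
pH = 14 - pOH = 14 - 0.628378
pH = 13.371622, rounded to 4 dp:

13.3716


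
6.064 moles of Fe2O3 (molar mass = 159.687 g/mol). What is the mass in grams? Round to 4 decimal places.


mass = n * M
mass = 6.064 * 159.687
mass = 968.341968 g, rounded to 4 dp:

968.3420 g


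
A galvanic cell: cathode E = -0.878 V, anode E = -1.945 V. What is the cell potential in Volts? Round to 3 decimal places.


Standard cell potential: E_cell = E_cathode - E_anode.
E_cell = -0.878 - (-1.945)
E_cell = 1.067 V, rounded to 3 dp:

1.067 V


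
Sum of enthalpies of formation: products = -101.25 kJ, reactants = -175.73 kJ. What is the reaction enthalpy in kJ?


dH_rxn = sum(dH_f products) - sum(dH_f reactants)
dH_rxn = -101.25 - (-175.73)
dH_rxn = 74.48 kJ:

74.48 kJ


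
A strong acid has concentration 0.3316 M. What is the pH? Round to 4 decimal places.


A strong acid dissociates completely, so [H+] equals the given concentration.
pH = -log10([H+]) = -log10(0.3316)
pH = 0.47938548, rounded to 4 dp:

0.4794


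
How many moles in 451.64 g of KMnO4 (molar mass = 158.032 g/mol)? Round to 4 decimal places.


n = mass / M
n = 451.64 / 158.032
n = 2.8579022 mol, rounded to 4 dp:

2.8579 mol


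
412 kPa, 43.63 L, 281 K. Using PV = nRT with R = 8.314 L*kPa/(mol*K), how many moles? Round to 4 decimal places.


PV = nRT, solve for n = PV / (RT).
PV = 412 * 43.63 = 17975.56
RT = 8.314 * 281 = 2336.234
n = 17975.56 / 2336.234
n = 7.69424638 mol, rounded to 4 dp:

7.6942 mol


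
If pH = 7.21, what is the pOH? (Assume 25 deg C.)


At 25 deg C, pH + pOH = 14.
pOH = 14 - pH = 14 - 7.21
pOH = 6.79:

6.79


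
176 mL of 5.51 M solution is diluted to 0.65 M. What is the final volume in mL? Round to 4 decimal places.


Dilution: M1*V1 = M2*V2, solve for V2.
V2 = M1*V1 / M2
V2 = 5.51 * 176 / 0.65
V2 = 969.76 / 0.65
V2 = 1491.93846154 mL, rounded to 4 dp:

1491.9385 mL


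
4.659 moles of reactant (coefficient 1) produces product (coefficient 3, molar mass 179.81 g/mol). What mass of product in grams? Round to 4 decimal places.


Use the coefficient ratio to convert reactant moles to product moles, then multiply by the product's molar mass.
moles_P = moles_R * (coeff_P / coeff_R) = 4.659 * (3/1) = 13.977
mass_P = moles_P * M_P = 13.977 * 179.81
mass_P = 2513.20437 g, rounded to 4 dp:

2513.2044 g


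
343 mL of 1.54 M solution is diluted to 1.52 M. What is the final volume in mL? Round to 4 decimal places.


Dilution: M1*V1 = M2*V2, solve for V2.
V2 = M1*V1 / M2
V2 = 1.54 * 343 / 1.52
V2 = 528.22 / 1.52
V2 = 347.51315789 mL, rounded to 4 dp:

347.5132 mL


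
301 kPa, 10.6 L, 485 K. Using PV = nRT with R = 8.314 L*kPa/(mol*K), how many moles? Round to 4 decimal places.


PV = nRT, solve for n = PV / (RT).
PV = 301 * 10.6 = 3190.6
RT = 8.314 * 485 = 4032.29
n = 3190.6 / 4032.29
n = 0.79126253 mol, rounded to 4 dp:

0.7913 mol


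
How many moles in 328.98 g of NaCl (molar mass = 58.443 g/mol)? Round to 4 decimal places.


n = mass / M
n = 328.98 / 58.443
n = 5.62907448 mol, rounded to 4 dp:

5.6291 mol


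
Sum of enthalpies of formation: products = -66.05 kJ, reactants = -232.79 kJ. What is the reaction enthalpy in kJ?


dH_rxn = sum(dH_f products) - sum(dH_f reactants)
dH_rxn = -66.05 - (-232.79)
dH_rxn = 166.74 kJ:

166.74 kJ


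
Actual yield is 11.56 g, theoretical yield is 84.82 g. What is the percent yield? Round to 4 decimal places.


% yield = 100 * actual / theoretical
% yield = 100 * 11.56 / 84.82
% yield = 13.62886112 %, rounded to 4 dp:

13.6289 %


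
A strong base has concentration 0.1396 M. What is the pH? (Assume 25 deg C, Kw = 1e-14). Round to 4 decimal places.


A strong base dissociates completely, so [OH-] equals the given concentration.
pOH = -log10([OH-]) = -log10(0.1396) = 0.855115
pH = 14 - pOH = 14 - 0.855115
pH = 13.144885, rounded to 4 dp:

13.1449


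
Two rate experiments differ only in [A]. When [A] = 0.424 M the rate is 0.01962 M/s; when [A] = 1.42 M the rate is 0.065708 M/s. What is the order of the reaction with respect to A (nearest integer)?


Rate is proportional to [A]^n, so rate2/rate1 = ([A]2/[A]1)^n. Take logs to solve for n.
rate2/rate1 = 0.065708 / 0.01962 = 3.349
[A]2/[A]1 = 1.42 / 0.424 = 3.3491
n = ln(3.349) / ln(3.3491) = 1.0
Nearest integer order:

1


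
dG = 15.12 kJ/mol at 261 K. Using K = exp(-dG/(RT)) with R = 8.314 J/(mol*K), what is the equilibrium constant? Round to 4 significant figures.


dG is in kJ/mol; multiply by 1000 to match R in J/(mol*K).
RT = 8.314 * 261 = 2169.954 J/mol
exponent = -dG*1000 / (RT) = -(15.12*1000) / 2169.954 = -6.96788964
K = exp(-6.96788964)
K = 0.00094163801, rounded to 4 significant figures:

0.0009416


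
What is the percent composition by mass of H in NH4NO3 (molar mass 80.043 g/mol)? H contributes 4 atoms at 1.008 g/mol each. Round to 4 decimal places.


pct = 100 * (n_elem * M_elem) / M_total
mass_contribution = 4 * 1.008 = 4.032 g/mol
pct = 100 * 4.032 / 80.043
pct = 5.03729246 %, rounded to 4 dp:

5.0373 %


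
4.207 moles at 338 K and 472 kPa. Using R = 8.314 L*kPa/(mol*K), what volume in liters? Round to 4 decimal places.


PV = nRT, solve for V = nRT / P.
nRT = 4.207 * 8.314 * 338 = 11822.2253
V = 11822.2253 / 472
V = 25.0470875 L, rounded to 4 dp:

25.0471 L


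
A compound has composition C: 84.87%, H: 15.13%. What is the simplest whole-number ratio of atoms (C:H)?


Assume 100 g of compound, divide each mass% by atomic mass to get moles, then normalize by the smallest to get a raw atom ratio.
Moles per 100 g: C: 84.87/12.011 = 7.066, H: 15.13/1.008 = 15.0099
Raw ratio (divide by min = 7.066): C: 1.0, H: 2.124
Multiply by 8 to clear fractions: C: 8.0 ~= 8, H: 16.994 ~= 17
Reduce by GCD to get the simplest whole-number ratio:

8:17


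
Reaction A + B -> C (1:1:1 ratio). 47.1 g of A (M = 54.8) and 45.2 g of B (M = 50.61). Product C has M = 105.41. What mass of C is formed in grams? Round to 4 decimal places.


Find moles of each reactant; the smaller value is the limiting reagent in a 1:1:1 reaction, so moles_C equals moles of the limiter.
n_A = mass_A / M_A = 47.1 / 54.8 = 0.859489 mol
n_B = mass_B / M_B = 45.2 / 50.61 = 0.893104 mol
Limiting reagent: A (smaller), n_limiting = 0.859489 mol
mass_C = n_limiting * M_C = 0.859489 * 105.41
mass_C = 90.59873549 g, rounded to 4 dp:

90.5987 g


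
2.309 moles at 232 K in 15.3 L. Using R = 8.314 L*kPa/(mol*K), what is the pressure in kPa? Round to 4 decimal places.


PV = nRT, solve for P = nRT / V.
nRT = 2.309 * 8.314 * 232 = 4453.71
P = 4453.71 / 15.3
P = 291.09215686 kPa, rounded to 4 dp:

291.0922 kPa


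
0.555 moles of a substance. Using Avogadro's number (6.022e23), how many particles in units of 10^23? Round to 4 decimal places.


N = n * NA, then divide by 1e23 for the requested units.
N / 1e23 = n * 6.022
N / 1e23 = 0.555 * 6.022
N / 1e23 = 3.34221, rounded to 4 dp:

3.3422


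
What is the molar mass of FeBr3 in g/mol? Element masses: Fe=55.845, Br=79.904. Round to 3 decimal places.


M = sum(count * atomic_mass) over atoms.
M = 1*55.845 + 3*79.904
M = 55.845 + 239.712
M = 295.557 g/mol, rounded to 3 dp:

295.557 g/mol


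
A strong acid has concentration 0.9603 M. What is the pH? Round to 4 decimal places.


A strong acid dissociates completely, so [H+] equals the given concentration.
pH = -log10([H+]) = -log10(0.9603)
pH = 0.01759307, rounded to 4 dp:

0.0176


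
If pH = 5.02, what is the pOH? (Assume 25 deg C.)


At 25 deg C, pH + pOH = 14.
pOH = 14 - pH = 14 - 5.02
pOH = 8.98:

8.98


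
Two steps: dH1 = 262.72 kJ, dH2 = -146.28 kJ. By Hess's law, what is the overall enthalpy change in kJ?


Hess's law: enthalpy is a state function, so add the step enthalpies.
dH_total = dH1 + dH2 = 262.72 + (-146.28)
dH_total = 116.44 kJ:

116.44 kJ


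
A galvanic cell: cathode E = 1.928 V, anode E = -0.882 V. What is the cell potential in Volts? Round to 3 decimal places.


Standard cell potential: E_cell = E_cathode - E_anode.
E_cell = 1.928 - (-0.882)
E_cell = 2.81 V, rounded to 3 dp:

2.810 V


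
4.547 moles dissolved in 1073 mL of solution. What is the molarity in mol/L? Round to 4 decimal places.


Convert volume to liters: V_L = V_mL / 1000.
V_L = 1073 / 1000 = 1.073 L
M = n / V_L = 4.547 / 1.073
M = 4.23765144 mol/L, rounded to 4 dp:

4.2377 mol/L


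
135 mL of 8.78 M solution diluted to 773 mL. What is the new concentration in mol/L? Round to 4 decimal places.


Dilution: M1*V1 = M2*V2, solve for M2.
M2 = M1*V1 / V2
M2 = 8.78 * 135 / 773
M2 = 1185.3 / 773
M2 = 1.53337646 mol/L, rounded to 4 dp:

1.5334 mol/L


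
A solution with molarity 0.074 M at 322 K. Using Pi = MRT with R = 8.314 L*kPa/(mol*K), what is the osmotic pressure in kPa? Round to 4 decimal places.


Osmotic pressure (van't Hoff): Pi = M*R*T.
RT = 8.314 * 322 = 2677.108
Pi = 0.074 * 2677.108
Pi = 198.105992 kPa, rounded to 4 dp:

198.1060 kPa


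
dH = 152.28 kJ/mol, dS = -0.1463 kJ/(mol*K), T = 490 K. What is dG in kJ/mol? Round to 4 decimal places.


Gibbs: dG = dH - T*dS (consistent units, dS already in kJ/(mol*K)).
T*dS = 490 * -0.1463 = -71.687
dG = 152.28 - (-71.687)
dG = 223.967 kJ/mol, rounded to 4 dp:

223.9670 kJ/mol


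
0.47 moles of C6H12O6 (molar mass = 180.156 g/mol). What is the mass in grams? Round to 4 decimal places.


mass = n * M
mass = 0.47 * 180.156
mass = 84.67332 g, rounded to 4 dp:

84.6733 g


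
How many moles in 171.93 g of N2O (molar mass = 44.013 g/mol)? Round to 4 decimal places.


n = mass / M
n = 171.93 / 44.013
n = 3.90634585 mol, rounded to 4 dp:

3.9063 mol


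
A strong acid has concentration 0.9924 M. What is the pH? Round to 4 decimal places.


A strong acid dissociates completely, so [H+] equals the given concentration.
pH = -log10([H+]) = -log10(0.9924)
pH = 0.00331324, rounded to 4 dp:

0.0033


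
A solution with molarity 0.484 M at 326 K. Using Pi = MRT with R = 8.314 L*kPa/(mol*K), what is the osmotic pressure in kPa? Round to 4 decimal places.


Osmotic pressure (van't Hoff): Pi = M*R*T.
RT = 8.314 * 326 = 2710.364
Pi = 0.484 * 2710.364
Pi = 1311.816176 kPa, rounded to 4 dp:

1311.8162 kPa


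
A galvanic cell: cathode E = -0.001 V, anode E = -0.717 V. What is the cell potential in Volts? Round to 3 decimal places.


Standard cell potential: E_cell = E_cathode - E_anode.
E_cell = -0.001 - (-0.717)
E_cell = 0.716 V, rounded to 3 dp:

0.716 V


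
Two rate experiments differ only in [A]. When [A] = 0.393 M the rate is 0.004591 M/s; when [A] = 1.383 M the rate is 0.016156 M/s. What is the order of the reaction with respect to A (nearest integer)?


Rate is proportional to [A]^n, so rate2/rate1 = ([A]2/[A]1)^n. Take logs to solve for n.
rate2/rate1 = 0.016156 / 0.004591 = 3.5191
[A]2/[A]1 = 1.383 / 0.393 = 3.5191
n = ln(3.5191) / ln(3.5191) = 1.0
Nearest integer order:

1


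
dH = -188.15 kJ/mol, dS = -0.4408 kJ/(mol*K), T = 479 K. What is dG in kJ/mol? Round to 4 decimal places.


Gibbs: dG = dH - T*dS (consistent units, dS already in kJ/(mol*K)).
T*dS = 479 * -0.4408 = -211.1432
dG = -188.15 - (-211.1432)
dG = 22.9932 kJ/mol, rounded to 4 dp:

22.9932 kJ/mol


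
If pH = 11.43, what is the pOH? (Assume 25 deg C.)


At 25 deg C, pH + pOH = 14.
pOH = 14 - pH = 14 - 11.43
pOH = 2.57:

2.57


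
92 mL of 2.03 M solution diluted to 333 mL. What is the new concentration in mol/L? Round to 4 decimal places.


Dilution: M1*V1 = M2*V2, solve for M2.
M2 = M1*V1 / V2
M2 = 2.03 * 92 / 333
M2 = 186.76 / 333
M2 = 0.56084084 mol/L, rounded to 4 dp:

0.5608 mol/L


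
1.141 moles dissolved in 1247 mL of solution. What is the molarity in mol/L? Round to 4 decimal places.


Convert volume to liters: V_L = V_mL / 1000.
V_L = 1247 / 1000 = 1.247 L
M = n / V_L = 1.141 / 1.247
M = 0.91499599 mol/L, rounded to 4 dp:

0.9150 mol/L


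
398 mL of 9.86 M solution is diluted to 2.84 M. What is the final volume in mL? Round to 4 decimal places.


Dilution: M1*V1 = M2*V2, solve for V2.
V2 = M1*V1 / M2
V2 = 9.86 * 398 / 2.84
V2 = 3924.28 / 2.84
V2 = 1381.78873239 mL, rounded to 4 dp:

1381.7887 mL


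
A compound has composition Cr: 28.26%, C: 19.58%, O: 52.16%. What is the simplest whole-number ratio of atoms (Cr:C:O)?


Assume 100 g of compound, divide each mass% by atomic mass to get moles, then normalize by the smallest to get a raw atom ratio.
Moles per 100 g: Cr: 28.26/51.996 = 0.5435, C: 19.58/12.011 = 1.6302, O: 52.16/15.999 = 3.2602
Raw ratio (divide by min = 0.5435): Cr: 1.0, C: 2.999, O: 5.998
Multiply by 1 to clear fractions: Cr: 1.0 ~= 1, C: 2.999 ~= 3, O: 5.998 ~= 6
Reduce by GCD to get the simplest whole-number ratio:

1:3:6


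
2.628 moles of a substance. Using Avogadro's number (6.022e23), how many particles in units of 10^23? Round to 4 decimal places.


N = n * NA, then divide by 1e23 for the requested units.
N / 1e23 = n * 6.022
N / 1e23 = 2.628 * 6.022
N / 1e23 = 15.825816, rounded to 4 dp:

15.8258


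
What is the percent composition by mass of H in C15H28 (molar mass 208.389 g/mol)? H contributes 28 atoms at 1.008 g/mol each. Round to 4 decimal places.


pct = 100 * (n_elem * M_elem) / M_total
mass_contribution = 28 * 1.008 = 28.224 g/mol
pct = 100 * 28.224 / 208.389
pct = 13.54390107 %, rounded to 4 dp:

13.5439 %


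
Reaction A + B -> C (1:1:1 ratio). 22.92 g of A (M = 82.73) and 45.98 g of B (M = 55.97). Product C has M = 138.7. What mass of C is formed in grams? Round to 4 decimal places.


Find moles of each reactant; the smaller value is the limiting reagent in a 1:1:1 reaction, so moles_C equals moles of the limiter.
n_A = mass_A / M_A = 22.92 / 82.73 = 0.277046 mol
n_B = mass_B / M_B = 45.98 / 55.97 = 0.821512 mol
Limiting reagent: A (smaller), n_limiting = 0.277046 mol
mass_C = n_limiting * M_C = 0.277046 * 138.7
mass_C = 38.4262802 g, rounded to 4 dp:

38.4263 g


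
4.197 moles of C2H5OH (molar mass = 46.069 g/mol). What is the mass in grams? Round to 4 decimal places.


mass = n * M
mass = 4.197 * 46.069
mass = 193.351593 g, rounded to 4 dp:

193.3516 g


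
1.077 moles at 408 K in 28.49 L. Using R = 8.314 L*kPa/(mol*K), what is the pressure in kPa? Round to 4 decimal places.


PV = nRT, solve for P = nRT / V.
nRT = 1.077 * 8.314 * 408 = 3653.3046
P = 3653.3046 / 28.49
P = 128.23111969 kPa, rounded to 4 dp:

128.2311 kPa


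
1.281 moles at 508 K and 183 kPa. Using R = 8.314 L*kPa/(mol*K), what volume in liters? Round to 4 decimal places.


PV = nRT, solve for V = nRT / P.
nRT = 1.281 * 8.314 * 508 = 5410.3189
V = 5410.3189 / 183
V = 29.56458415 L, rounded to 4 dp:

29.5646 L


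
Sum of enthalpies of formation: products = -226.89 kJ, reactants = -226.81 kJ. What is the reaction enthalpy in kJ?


dH_rxn = sum(dH_f products) - sum(dH_f reactants)
dH_rxn = -226.89 - (-226.81)
dH_rxn = -0.08 kJ:

-0.08 kJ


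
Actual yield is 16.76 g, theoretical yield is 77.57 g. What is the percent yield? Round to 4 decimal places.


% yield = 100 * actual / theoretical
% yield = 100 * 16.76 / 77.57
% yield = 21.60629109 %, rounded to 4 dp:

21.6063 %


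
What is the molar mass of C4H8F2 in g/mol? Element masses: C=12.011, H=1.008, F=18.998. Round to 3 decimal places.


M = sum(count * atomic_mass) over atoms.
M = 4*12.011 + 8*1.008 + 2*18.998
M = 48.044 + 8.064 + 37.996
M = 94.104 g/mol, rounded to 3 dp:

94.104 g/mol


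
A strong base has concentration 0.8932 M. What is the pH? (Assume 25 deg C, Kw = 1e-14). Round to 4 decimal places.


A strong base dissociates completely, so [OH-] equals the given concentration.
pOH = -log10([OH-]) = -log10(0.8932) = 0.049051
pH = 14 - pOH = 14 - 0.049051
pH = 13.950949, rounded to 4 dp:

13.9509


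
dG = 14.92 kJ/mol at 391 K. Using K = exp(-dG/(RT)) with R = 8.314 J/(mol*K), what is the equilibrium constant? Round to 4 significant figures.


dG is in kJ/mol; multiply by 1000 to match R in J/(mol*K).
RT = 8.314 * 391 = 3250.774 J/mol
exponent = -dG*1000 / (RT) = -(14.92*1000) / 3250.774 = -4.58967618
K = exp(-4.58967618)
K = 0.010156147, rounded to 4 significant figures:

0.01016


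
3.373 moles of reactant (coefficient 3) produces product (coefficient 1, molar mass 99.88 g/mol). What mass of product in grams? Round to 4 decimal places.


Use the coefficient ratio to convert reactant moles to product moles, then multiply by the product's molar mass.
moles_P = moles_R * (coeff_P / coeff_R) = 3.373 * (1/3) = 1.124333
mass_P = moles_P * M_P = 1.124333 * 99.88
mass_P = 112.29838004 g, rounded to 4 dp:

112.2984 g


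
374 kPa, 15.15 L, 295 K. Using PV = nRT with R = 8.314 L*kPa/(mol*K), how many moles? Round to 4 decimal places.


PV = nRT, solve for n = PV / (RT).
PV = 374 * 15.15 = 5666.1
RT = 8.314 * 295 = 2452.63
n = 5666.1 / 2452.63
n = 2.31021393 mol, rounded to 4 dp:

2.3102 mol


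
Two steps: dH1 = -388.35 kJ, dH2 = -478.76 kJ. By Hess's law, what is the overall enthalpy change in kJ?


Hess's law: enthalpy is a state function, so add the step enthalpies.
dH_total = dH1 + dH2 = -388.35 + (-478.76)
dH_total = -867.11 kJ:

-867.11 kJ


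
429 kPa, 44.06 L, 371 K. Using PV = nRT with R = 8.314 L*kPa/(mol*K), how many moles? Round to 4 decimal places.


PV = nRT, solve for n = PV / (RT).
PV = 429 * 44.06 = 18901.74
RT = 8.314 * 371 = 3084.494
n = 18901.74 / 3084.494
n = 6.12798728 mol, rounded to 4 dp:

6.1280 mol


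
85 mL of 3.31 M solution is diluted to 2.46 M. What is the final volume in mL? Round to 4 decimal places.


Dilution: M1*V1 = M2*V2, solve for V2.
V2 = M1*V1 / M2
V2 = 3.31 * 85 / 2.46
V2 = 281.35 / 2.46
V2 = 114.3699187 mL, rounded to 4 dp:

114.3699 mL


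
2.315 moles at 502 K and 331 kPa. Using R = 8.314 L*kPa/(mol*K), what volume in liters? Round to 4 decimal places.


PV = nRT, solve for V = nRT / P.
nRT = 2.315 * 8.314 * 502 = 9661.9488
V = 9661.9488 / 331
V = 29.19017764 L, rounded to 4 dp:

29.1902 L


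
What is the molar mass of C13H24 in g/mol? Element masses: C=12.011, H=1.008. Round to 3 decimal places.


M = sum(count * atomic_mass) over atoms.
M = 13*12.011 + 24*1.008
M = 156.143 + 24.192
M = 180.335 g/mol, rounded to 3 dp:

180.335 g/mol


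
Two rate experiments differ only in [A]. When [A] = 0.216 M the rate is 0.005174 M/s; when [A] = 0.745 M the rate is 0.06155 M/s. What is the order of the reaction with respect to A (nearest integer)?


Rate is proportional to [A]^n, so rate2/rate1 = ([A]2/[A]1)^n. Take logs to solve for n.
rate2/rate1 = 0.06155 / 0.005174 = 11.896
[A]2/[A]1 = 0.745 / 0.216 = 3.4491
n = ln(11.896) / ln(3.4491) = 2.0
Nearest integer order:

2


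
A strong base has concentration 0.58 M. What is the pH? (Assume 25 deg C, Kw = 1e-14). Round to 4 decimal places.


A strong base dissociates completely, so [OH-] equals the given concentration.
pOH = -log10([OH-]) = -log10(0.58) = 0.236572
pH = 14 - pOH = 14 - 0.236572
pH = 13.763428, rounded to 4 dp:

13.7634


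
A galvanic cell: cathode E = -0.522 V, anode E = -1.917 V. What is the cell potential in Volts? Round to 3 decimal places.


Standard cell potential: E_cell = E_cathode - E_anode.
E_cell = -0.522 - (-1.917)
E_cell = 1.395 V, rounded to 3 dp:

1.395 V


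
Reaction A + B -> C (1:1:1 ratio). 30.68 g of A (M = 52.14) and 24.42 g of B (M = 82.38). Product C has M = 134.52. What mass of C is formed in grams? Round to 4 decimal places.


Find moles of each reactant; the smaller value is the limiting reagent in a 1:1:1 reaction, so moles_C equals moles of the limiter.
n_A = mass_A / M_A = 30.68 / 52.14 = 0.588416 mol
n_B = mass_B / M_B = 24.42 / 82.38 = 0.296431 mol
Limiting reagent: B (smaller), n_limiting = 0.296431 mol
mass_C = n_limiting * M_C = 0.296431 * 134.52
mass_C = 39.87589812 g, rounded to 4 dp:

39.8759 g


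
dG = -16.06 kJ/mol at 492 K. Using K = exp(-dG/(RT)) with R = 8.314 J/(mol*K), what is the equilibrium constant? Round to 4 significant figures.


dG is in kJ/mol; multiply by 1000 to match R in J/(mol*K).
RT = 8.314 * 492 = 4090.488 J/mol
exponent = -dG*1000 / (RT) = -(-16.06*1000) / 4090.488 = 3.92618191
K = exp(3.92618191)
K = 50.712981, rounded to 4 significant figures:

50.71


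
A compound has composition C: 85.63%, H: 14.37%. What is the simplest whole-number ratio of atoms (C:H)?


Assume 100 g of compound, divide each mass% by atomic mass to get moles, then normalize by the smallest to get a raw atom ratio.
Moles per 100 g: C: 85.63/12.011 = 7.1293, H: 14.37/1.008 = 14.256
Raw ratio (divide by min = 7.1293): C: 1.0, H: 2.0
Multiply by 1 to clear fractions: C: 1.0 ~= 1, H: 2.0 ~= 2
Reduce by GCD to get the simplest whole-number ratio:

1:2


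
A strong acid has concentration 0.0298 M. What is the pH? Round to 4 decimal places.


A strong acid dissociates completely, so [H+] equals the given concentration.
pH = -log10([H+]) = -log10(0.0298)
pH = 1.52578374, rounded to 4 dp:

1.5258


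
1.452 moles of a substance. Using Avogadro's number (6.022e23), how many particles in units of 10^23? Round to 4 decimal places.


N = n * NA, then divide by 1e23 for the requested units.
N / 1e23 = n * 6.022
N / 1e23 = 1.452 * 6.022
N / 1e23 = 8.743944, rounded to 4 dp:

8.7439


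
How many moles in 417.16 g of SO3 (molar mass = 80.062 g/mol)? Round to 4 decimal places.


n = mass / M
n = 417.16 / 80.062
n = 5.21046189 mol, rounded to 4 dp:

5.2105 mol


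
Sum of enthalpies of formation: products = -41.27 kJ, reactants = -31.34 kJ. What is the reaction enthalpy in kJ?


dH_rxn = sum(dH_f products) - sum(dH_f reactants)
dH_rxn = -41.27 - (-31.34)
dH_rxn = -9.93 kJ:

-9.93 kJ


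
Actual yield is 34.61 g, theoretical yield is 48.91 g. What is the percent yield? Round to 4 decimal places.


% yield = 100 * actual / theoretical
% yield = 100 * 34.61 / 48.91
% yield = 70.76262523 %, rounded to 4 dp:

70.7626 %


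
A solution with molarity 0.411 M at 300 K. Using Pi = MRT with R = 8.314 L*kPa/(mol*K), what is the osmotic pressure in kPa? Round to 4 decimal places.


Osmotic pressure (van't Hoff): Pi = M*R*T.
RT = 8.314 * 300 = 2494.2
Pi = 0.411 * 2494.2
Pi = 1025.1162 kPa, rounded to 4 dp:

1025.1162 kPa


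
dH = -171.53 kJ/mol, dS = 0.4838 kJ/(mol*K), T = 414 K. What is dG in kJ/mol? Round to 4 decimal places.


Gibbs: dG = dH - T*dS (consistent units, dS already in kJ/(mol*K)).
T*dS = 414 * 0.4838 = 200.2932
dG = -171.53 - (200.2932)
dG = -371.8232 kJ/mol, rounded to 4 dp:

-371.8232 kJ/mol


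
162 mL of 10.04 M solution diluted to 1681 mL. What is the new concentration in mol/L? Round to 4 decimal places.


Dilution: M1*V1 = M2*V2, solve for M2.
M2 = M1*V1 / V2
M2 = 10.04 * 162 / 1681
M2 = 1626.48 / 1681
M2 = 0.96756692 mol/L, rounded to 4 dp:

0.9676 mol/L


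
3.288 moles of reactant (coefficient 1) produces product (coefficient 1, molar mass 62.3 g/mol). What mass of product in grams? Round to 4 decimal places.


Use the coefficient ratio to convert reactant moles to product moles, then multiply by the product's molar mass.
moles_P = moles_R * (coeff_P / coeff_R) = 3.288 * (1/1) = 3.288
mass_P = moles_P * M_P = 3.288 * 62.3
mass_P = 204.8424 g, rounded to 4 dp:

204.8424 g


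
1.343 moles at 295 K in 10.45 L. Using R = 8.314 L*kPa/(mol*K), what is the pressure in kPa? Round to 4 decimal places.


PV = nRT, solve for P = nRT / V.
nRT = 1.343 * 8.314 * 295 = 3293.8821
P = 3293.8821 / 10.45
P = 315.20402871 kPa, rounded to 4 dp:

315.2040 kPa


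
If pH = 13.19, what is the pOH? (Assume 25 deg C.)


At 25 deg C, pH + pOH = 14.
pOH = 14 - pH = 14 - 13.19
pOH = 0.81:

0.81


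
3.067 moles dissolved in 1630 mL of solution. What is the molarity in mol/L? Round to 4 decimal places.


Convert volume to liters: V_L = V_mL / 1000.
V_L = 1630 / 1000 = 1.63 L
M = n / V_L = 3.067 / 1.63
M = 1.88159509 mol/L, rounded to 4 dp:

1.8816 mol/L


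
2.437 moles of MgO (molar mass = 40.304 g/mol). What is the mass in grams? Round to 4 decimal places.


mass = n * M
mass = 2.437 * 40.304
mass = 98.220848 g, rounded to 4 dp:

98.2208 g


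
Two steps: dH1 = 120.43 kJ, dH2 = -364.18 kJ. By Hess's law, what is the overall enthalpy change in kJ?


Hess's law: enthalpy is a state function, so add the step enthalpies.
dH_total = dH1 + dH2 = 120.43 + (-364.18)
dH_total = -243.75 kJ:

-243.75 kJ


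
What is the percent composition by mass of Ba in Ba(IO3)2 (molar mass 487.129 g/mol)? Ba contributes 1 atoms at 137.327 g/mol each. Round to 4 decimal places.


pct = 100 * (n_elem * M_elem) / M_total
mass_contribution = 1 * 137.327 = 137.327 g/mol
pct = 100 * 137.327 / 487.129
pct = 28.19109517 %, rounded to 4 dp:

28.1911 %


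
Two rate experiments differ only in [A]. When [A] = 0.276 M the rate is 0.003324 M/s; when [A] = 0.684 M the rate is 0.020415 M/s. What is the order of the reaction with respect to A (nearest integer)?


Rate is proportional to [A]^n, so rate2/rate1 = ([A]2/[A]1)^n. Take logs to solve for n.
rate2/rate1 = 0.020415 / 0.003324 = 6.1417
[A]2/[A]1 = 0.684 / 0.276 = 2.4783
n = ln(6.1417) / ln(2.4783) = 2.0
Nearest integer order:

2


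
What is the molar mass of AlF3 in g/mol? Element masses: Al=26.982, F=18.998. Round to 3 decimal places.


M = sum(count * atomic_mass) over atoms.
M = 1*26.982 + 3*18.998
M = 26.982 + 56.994
M = 83.976 g/mol, rounded to 3 dp:

83.976 g/mol


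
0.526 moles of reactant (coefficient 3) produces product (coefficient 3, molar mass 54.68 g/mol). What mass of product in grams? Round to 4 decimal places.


Use the coefficient ratio to convert reactant moles to product moles, then multiply by the product's molar mass.
moles_P = moles_R * (coeff_P / coeff_R) = 0.526 * (3/3) = 0.526
mass_P = moles_P * M_P = 0.526 * 54.68
mass_P = 28.76168 g, rounded to 4 dp:

28.7617 g


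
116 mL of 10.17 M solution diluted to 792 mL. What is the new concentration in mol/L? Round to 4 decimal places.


Dilution: M1*V1 = M2*V2, solve for M2.
M2 = M1*V1 / V2
M2 = 10.17 * 116 / 792
M2 = 1179.72 / 792
M2 = 1.48954545 mol/L, rounded to 4 dp:

1.4895 mol/L


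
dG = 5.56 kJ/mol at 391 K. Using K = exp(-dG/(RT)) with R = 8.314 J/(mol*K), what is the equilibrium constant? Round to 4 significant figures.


dG is in kJ/mol; multiply by 1000 to match R in J/(mol*K).
RT = 8.314 * 391 = 3250.774 J/mol
exponent = -dG*1000 / (RT) = -(5.56*1000) / 3250.774 = -1.7103619
K = exp(-1.7103619)
K = 0.18080035, rounded to 4 significant figures:

0.1808


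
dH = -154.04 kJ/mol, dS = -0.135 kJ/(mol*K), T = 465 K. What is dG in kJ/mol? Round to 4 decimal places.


Gibbs: dG = dH - T*dS (consistent units, dS already in kJ/(mol*K)).
T*dS = 465 * -0.135 = -62.775
dG = -154.04 - (-62.775)
dG = -91.265 kJ/mol, rounded to 4 dp:

-91.2650 kJ/mol


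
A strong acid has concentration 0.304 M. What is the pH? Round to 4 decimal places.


A strong acid dissociates completely, so [H+] equals the given concentration.
pH = -log10([H+]) = -log10(0.304)
pH = 0.51712642, rounded to 4 dp:

0.5171


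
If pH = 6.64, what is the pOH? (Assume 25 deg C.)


At 25 deg C, pH + pOH = 14.
pOH = 14 - pH = 14 - 6.64
pOH = 7.36:

7.36


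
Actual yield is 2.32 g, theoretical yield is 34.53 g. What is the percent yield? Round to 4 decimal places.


% yield = 100 * actual / theoretical
% yield = 100 * 2.32 / 34.53
% yield = 6.71879525 %, rounded to 4 dp:

6.7188 %


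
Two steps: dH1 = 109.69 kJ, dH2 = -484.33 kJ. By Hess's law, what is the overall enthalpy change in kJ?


Hess's law: enthalpy is a state function, so add the step enthalpies.
dH_total = dH1 + dH2 = 109.69 + (-484.33)
dH_total = -374.64 kJ:

-374.64 kJ


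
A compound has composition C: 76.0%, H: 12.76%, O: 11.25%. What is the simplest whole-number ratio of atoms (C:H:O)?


Assume 100 g of compound, divide each mass% by atomic mass to get moles, then normalize by the smallest to get a raw atom ratio.
Moles per 100 g: C: 76.0/12.011 = 6.3275, H: 12.76/1.008 = 12.6587, O: 11.25/15.999 = 0.7032
Raw ratio (divide by min = 0.7032): C: 8.999, H: 18.002, O: 1.0
Multiply by 1 to clear fractions: C: 8.999 ~= 9, H: 18.002 ~= 18, O: 1.0 ~= 1
Reduce by GCD to get the simplest whole-number ratio:

9:18:1


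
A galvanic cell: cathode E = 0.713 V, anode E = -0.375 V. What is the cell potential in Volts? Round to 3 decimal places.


Standard cell potential: E_cell = E_cathode - E_anode.
E_cell = 0.713 - (-0.375)
E_cell = 1.088 V, rounded to 3 dp:

1.088 V


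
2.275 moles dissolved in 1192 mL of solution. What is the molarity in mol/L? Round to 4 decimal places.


Convert volume to liters: V_L = V_mL / 1000.
V_L = 1192 / 1000 = 1.192 L
M = n / V_L = 2.275 / 1.192
M = 1.90855705 mol/L, rounded to 4 dp:

1.9086 mol/L


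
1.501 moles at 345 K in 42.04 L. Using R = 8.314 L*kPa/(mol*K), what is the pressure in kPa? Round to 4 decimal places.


PV = nRT, solve for P = nRT / V.
nRT = 1.501 * 8.314 * 345 = 4305.3633
P = 4305.3633 / 42.04
P = 102.4111156 kPa, rounded to 4 dp:

102.4111 kPa


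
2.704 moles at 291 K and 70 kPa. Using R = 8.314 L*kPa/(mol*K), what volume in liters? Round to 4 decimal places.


PV = nRT, solve for V = nRT / P.
nRT = 2.704 * 8.314 * 291 = 6541.9873
V = 6541.9873 / 70
V = 93.45696143 L, rounded to 4 dp:

93.4570 L


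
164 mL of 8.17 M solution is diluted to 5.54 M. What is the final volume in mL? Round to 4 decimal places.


Dilution: M1*V1 = M2*V2, solve for V2.
V2 = M1*V1 / M2
V2 = 8.17 * 164 / 5.54
V2 = 1339.88 / 5.54
V2 = 241.85559567 mL, rounded to 4 dp:

241.8556 mL


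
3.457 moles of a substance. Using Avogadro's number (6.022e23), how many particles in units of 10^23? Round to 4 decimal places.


N = n * NA, then divide by 1e23 for the requested units.
N / 1e23 = n * 6.022
N / 1e23 = 3.457 * 6.022
N / 1e23 = 20.818054, rounded to 4 dp:

20.8181


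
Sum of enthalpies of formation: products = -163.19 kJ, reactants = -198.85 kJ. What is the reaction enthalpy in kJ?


dH_rxn = sum(dH_f products) - sum(dH_f reactants)
dH_rxn = -163.19 - (-198.85)
dH_rxn = 35.66 kJ:

35.66 kJ


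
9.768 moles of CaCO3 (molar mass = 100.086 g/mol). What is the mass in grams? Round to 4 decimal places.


mass = n * M
mass = 9.768 * 100.086
mass = 977.640048 g, rounded to 4 dp:

977.6400 g


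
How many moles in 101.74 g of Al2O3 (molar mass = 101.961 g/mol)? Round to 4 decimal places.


n = mass / M
n = 101.74 / 101.961
n = 0.9978325 mol, rounded to 4 dp:

0.9978 mol


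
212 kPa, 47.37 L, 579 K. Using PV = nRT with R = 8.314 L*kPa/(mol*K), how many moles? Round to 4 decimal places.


PV = nRT, solve for n = PV / (RT).
PV = 212 * 47.37 = 10042.44
RT = 8.314 * 579 = 4813.806
n = 10042.44 / 4813.806
n = 2.08617464 mol, rounded to 4 dp:

2.0862 mol


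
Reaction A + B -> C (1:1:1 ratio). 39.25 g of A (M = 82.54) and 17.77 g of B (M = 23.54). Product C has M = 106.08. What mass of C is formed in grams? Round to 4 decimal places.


Find moles of each reactant; the smaller value is the limiting reagent in a 1:1:1 reaction, so moles_C equals moles of the limiter.
n_A = mass_A / M_A = 39.25 / 82.54 = 0.475527 mol
n_B = mass_B / M_B = 17.77 / 23.54 = 0.754885 mol
Limiting reagent: A (smaller), n_limiting = 0.475527 mol
mass_C = n_limiting * M_C = 0.475527 * 106.08
mass_C = 50.44390416 g, rounded to 4 dp:

50.4439 g
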